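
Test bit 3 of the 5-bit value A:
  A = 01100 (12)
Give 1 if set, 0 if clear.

Bit 3 is the 4th from the right.
  01100
   ^
That bit is 1.

Answer: 1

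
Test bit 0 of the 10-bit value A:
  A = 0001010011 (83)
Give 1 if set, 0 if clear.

Bit 0 is the 1st from the right.
  0001010011
           ^
That bit is 1.

Answer: 1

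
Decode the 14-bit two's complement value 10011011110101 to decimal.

MSB is 1, so the value is negative. Find the magnitude:
1. Invert bits:  01100100001010
2. Add 1:        01100100001011  = 6411
3. Apply sign:   -6411

Answer: -6411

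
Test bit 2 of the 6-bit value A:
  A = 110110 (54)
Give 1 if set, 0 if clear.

Bit 2 is the 3rd from the right.
  110110
     ^
That bit is 1.

Answer: 1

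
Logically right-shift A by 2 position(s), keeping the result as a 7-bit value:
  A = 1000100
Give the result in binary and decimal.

Logical shift right by 2: drop the bottom 2 bit(s), prepend 2 zero(s) on the left.
  1000100  ->  keep [10001], discard [00], prepend 00
= 0010001

Answer: 0010001 (17)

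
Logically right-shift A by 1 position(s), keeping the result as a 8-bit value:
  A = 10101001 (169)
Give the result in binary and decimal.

Logical shift right by 1: drop the bottom 1 bit(s), prepend 1 zero(s) on the left.
  10101001  ->  keep [1010100], discard [1], prepend 0
= 01010100

Answer: 01010100 (84)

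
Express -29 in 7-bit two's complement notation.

1. Binary of +29:  0011101
2. Invert bits:     1100010
3. Add 1:           1100011

Answer: 1100011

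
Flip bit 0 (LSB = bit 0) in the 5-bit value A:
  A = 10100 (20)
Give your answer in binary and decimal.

Mask = 1 << 0 = 00001
Bit 0 of A is 0; XOR with the mask flips it to 1.
  10100
^ 00001
-------
  10101

Answer: 10101 (21)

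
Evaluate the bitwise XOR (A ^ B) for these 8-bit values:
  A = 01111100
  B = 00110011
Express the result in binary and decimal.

Apply ^ to each column (1 where bits differ):
  01111100
^ 00110011
----------
  01001111

Answer: 01001111 (79)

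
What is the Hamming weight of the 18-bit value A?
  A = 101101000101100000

101101000101100000
1-bits at positions (from bit 0 = LSB): 5, 6, 8, 12, 14, 15, 17
Count = 7

Answer: 7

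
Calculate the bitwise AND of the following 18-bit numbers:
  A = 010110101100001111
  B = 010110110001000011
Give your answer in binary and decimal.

Apply & to each column (1 only where both bits are 1):
  010110101100001111
& 010110110001000011
--------------------
  010110100000000011

Answer: 010110100000000011 (92163)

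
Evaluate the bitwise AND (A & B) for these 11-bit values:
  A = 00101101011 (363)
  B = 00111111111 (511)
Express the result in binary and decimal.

Apply & to each column (1 only where both bits are 1):
  00101101011
& 00111111111
-------------
  00101101011

Answer: 00101101011 (363)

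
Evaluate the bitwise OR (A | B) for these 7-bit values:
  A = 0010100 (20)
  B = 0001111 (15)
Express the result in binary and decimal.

Apply | to each column (1 where either bit is 1):
  0010100
| 0001111
---------
  0011111

Answer: 0011111 (31)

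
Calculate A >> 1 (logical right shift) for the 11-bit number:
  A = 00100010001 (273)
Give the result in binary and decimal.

Logical shift right by 1: drop the bottom 1 bit(s), prepend 1 zero(s) on the left.
  00100010001  ->  keep [0010001000], discard [1], prepend 0
= 00010001000

Answer: 00010001000 (136)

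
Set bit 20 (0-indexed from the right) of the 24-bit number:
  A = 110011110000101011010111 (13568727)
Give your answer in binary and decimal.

Mask = 1 << 20 = 000100000000000000000000
Bit 20 of A is 0, so OR-ing with the mask flips it to 1.
  110011110000101011010111
| 000100000000000000000000
--------------------------
  110111110000101011010111

Answer: 110111110000101011010111 (14617303)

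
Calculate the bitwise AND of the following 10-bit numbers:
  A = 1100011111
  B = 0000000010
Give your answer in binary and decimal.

Apply & to each column (1 only where both bits are 1):
  1100011111
& 0000000010
------------
  0000000010

Answer: 0000000010 (2)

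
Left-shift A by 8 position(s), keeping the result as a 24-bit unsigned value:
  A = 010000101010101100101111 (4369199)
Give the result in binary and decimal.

Shift left by 8: drop the top 8 bit(s), append 8 zero(s) on the right.
  010000101010101100101111  ->  discard [01000010], keep [1010101100101111], append 00000000
= 101010110010111100000000

Answer: 101010110010111100000000 (11218688)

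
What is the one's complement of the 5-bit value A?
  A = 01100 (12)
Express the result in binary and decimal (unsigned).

Flip each bit (0->1, 1->0):
  01100
  10011

Answer: 10011 (19)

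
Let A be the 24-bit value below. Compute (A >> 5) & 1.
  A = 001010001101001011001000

Bit 5 is the 6th from the right.
  001010001101001011001000
                    ^
That bit is 0.

Answer: 0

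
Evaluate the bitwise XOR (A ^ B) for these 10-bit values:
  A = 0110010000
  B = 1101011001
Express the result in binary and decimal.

Apply ^ to each column (1 where bits differ):
  0110010000
^ 1101011001
------------
  1011001001

Answer: 1011001001 (713)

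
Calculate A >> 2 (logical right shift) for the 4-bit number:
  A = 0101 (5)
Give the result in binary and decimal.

Logical shift right by 2: drop the bottom 2 bit(s), prepend 2 zero(s) on the left.
  0101  ->  keep [01], discard [01], prepend 00
= 0001

Answer: 0001 (1)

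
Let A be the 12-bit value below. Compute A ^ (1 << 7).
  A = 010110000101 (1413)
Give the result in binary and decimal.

Mask = 1 << 7 = 000010000000
Bit 7 of A is 1; XOR with the mask flips it to 0.
  010110000101
^ 000010000000
--------------
  010100000101

Answer: 010100000101 (1285)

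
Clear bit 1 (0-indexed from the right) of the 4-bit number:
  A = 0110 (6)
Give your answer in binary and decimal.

Mask = ~(1 << 1) = 1101
Bit 1 of A is 1, so AND-ing with the mask clears it to 0.
  0110
& 1101
------
  0100

Answer: 0100 (4)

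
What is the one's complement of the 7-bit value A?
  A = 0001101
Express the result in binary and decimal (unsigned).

Flip each bit (0->1, 1->0):
  0001101
  1110010

Answer: 1110010 (114)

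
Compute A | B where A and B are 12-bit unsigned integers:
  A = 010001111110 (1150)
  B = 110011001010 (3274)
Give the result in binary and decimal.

Apply | to each column (1 where either bit is 1):
  010001111110
| 110011001010
--------------
  110011111110

Answer: 110011111110 (3326)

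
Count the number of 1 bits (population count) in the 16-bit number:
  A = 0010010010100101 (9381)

0010010010100101
1-bits at positions (from bit 0 = LSB): 0, 2, 5, 7, 10, 13
Count = 6

Answer: 6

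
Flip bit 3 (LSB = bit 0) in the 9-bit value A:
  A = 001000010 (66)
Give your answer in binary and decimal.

Mask = 1 << 3 = 000001000
Bit 3 of A is 0; XOR with the mask flips it to 1.
  001000010
^ 000001000
-----------
  001001010

Answer: 001001010 (74)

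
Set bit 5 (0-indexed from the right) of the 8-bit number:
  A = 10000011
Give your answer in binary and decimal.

Mask = 1 << 5 = 00100000
Bit 5 of A is 0, so OR-ing with the mask flips it to 1.
  10000011
| 00100000
----------
  10100011

Answer: 10100011 (163)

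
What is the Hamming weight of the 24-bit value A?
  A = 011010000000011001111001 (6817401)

011010000000011001111001
1-bits at positions (from bit 0 = LSB): 0, 3, 4, 5, 6, 9, 10, 19, 21, 22
Count = 10

Answer: 10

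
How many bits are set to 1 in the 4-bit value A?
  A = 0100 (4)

0100
1-bits at positions (from bit 0 = LSB): 2
Count = 1

Answer: 1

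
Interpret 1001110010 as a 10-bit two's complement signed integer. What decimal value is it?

MSB is 1, so the value is negative. Find the magnitude:
1. Invert bits:  0110001101
2. Add 1:        0110001110  = 398
3. Apply sign:   -398

Answer: -398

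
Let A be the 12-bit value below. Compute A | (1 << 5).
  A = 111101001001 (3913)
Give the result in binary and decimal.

Mask = 1 << 5 = 000000100000
Bit 5 of A is 0, so OR-ing with the mask flips it to 1.
  111101001001
| 000000100000
--------------
  111101101001

Answer: 111101101001 (3945)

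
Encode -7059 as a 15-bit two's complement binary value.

1. Binary of +7059:  001101110010011
2. Invert bits:     110010001101100
3. Add 1:           110010001101101

Answer: 110010001101101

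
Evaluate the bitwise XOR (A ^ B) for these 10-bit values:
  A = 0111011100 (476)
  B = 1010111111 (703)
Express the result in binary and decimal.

Apply ^ to each column (1 where bits differ):
  0111011100
^ 1010111111
------------
  1101100011

Answer: 1101100011 (867)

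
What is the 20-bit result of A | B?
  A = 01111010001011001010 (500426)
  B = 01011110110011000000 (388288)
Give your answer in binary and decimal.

Apply | to each column (1 where either bit is 1):
  01111010001011001010
| 01011110110011000000
----------------------
  01111110111011001010

Answer: 01111110111011001010 (519882)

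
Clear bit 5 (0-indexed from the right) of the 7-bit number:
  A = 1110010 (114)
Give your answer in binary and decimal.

Mask = ~(1 << 5) = 1011111
Bit 5 of A is 1, so AND-ing with the mask clears it to 0.
  1110010
& 1011111
---------
  1010010

Answer: 1010010 (82)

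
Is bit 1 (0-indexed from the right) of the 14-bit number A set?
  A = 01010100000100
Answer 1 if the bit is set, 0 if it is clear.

Bit 1 is the 2nd from the right.
  01010100000100
              ^
That bit is 0.

Answer: 0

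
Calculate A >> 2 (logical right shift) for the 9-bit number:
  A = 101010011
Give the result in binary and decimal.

Logical shift right by 2: drop the bottom 2 bit(s), prepend 2 zero(s) on the left.
  101010011  ->  keep [1010100], discard [11], prepend 00
= 001010100

Answer: 001010100 (84)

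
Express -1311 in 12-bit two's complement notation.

1. Binary of +1311:  010100011111
2. Invert bits:     101011100000
3. Add 1:           101011100001

Answer: 101011100001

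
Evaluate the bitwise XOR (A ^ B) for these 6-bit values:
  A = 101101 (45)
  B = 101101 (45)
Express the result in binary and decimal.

Apply ^ to each column (1 where bits differ):
  101101
^ 101101
--------
  000000

Answer: 000000 (0)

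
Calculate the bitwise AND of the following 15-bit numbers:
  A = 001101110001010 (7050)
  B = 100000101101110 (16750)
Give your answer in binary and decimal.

Apply & to each column (1 only where both bits are 1):
  001101110001010
& 100000101101110
-----------------
  000000100001010

Answer: 000000100001010 (266)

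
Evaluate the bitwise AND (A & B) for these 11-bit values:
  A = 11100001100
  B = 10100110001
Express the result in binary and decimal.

Apply & to each column (1 only where both bits are 1):
  11100001100
& 10100110001
-------------
  10100000000

Answer: 10100000000 (1280)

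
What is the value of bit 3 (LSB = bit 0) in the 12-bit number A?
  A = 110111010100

Bit 3 is the 4th from the right.
  110111010100
          ^
That bit is 0.

Answer: 0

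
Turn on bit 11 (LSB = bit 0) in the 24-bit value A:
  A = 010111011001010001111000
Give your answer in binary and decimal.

Mask = 1 << 11 = 000000000000100000000000
Bit 11 of A is 0, so OR-ing with the mask flips it to 1.
  010111011001010001111000
| 000000000000100000000000
--------------------------
  010111011001110001111000

Answer: 010111011001110001111000 (6134904)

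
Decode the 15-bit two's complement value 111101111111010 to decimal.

MSB is 1, so the value is negative. Find the magnitude:
1. Invert bits:  000010000000101
2. Add 1:        000010000000110  = 1030
3. Apply sign:   -1030

Answer: -1030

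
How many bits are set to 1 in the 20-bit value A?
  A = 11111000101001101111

11111000101001101111
1-bits at positions (from bit 0 = LSB): 0, 1, 2, 3, 5, 6, 9, 11, 15, 16, 17, 18, 19
Count = 13

Answer: 13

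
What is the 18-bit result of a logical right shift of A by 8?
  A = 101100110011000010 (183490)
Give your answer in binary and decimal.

Logical shift right by 8: drop the bottom 8 bit(s), prepend 8 zero(s) on the left.
  101100110011000010  ->  keep [1011001100], discard [11000010], prepend 00000000
= 000000001011001100

Answer: 000000001011001100 (716)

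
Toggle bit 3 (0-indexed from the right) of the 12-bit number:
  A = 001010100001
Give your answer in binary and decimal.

Mask = 1 << 3 = 000000001000
Bit 3 of A is 0; XOR with the mask flips it to 1.
  001010100001
^ 000000001000
--------------
  001010101001

Answer: 001010101001 (681)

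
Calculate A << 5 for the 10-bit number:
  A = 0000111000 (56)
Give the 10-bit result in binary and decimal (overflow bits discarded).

Shift left by 5: drop the top 5 bit(s), append 5 zero(s) on the right.
  0000111000  ->  discard [00001], keep [11000], append 00000
= 1100000000

Answer: 1100000000 (768)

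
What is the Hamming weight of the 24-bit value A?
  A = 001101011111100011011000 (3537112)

001101011111100011011000
1-bits at positions (from bit 0 = LSB): 3, 4, 6, 7, 11, 12, 13, 14, 15, 16, 18, 20, 21
Count = 13

Answer: 13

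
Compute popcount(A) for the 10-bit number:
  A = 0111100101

0111100101
1-bits at positions (from bit 0 = LSB): 0, 2, 5, 6, 7, 8
Count = 6

Answer: 6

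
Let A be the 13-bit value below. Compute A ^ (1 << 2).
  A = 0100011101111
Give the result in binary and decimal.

Mask = 1 << 2 = 0000000000100
Bit 2 of A is 1; XOR with the mask flips it to 0.
  0100011101111
^ 0000000000100
---------------
  0100011101011

Answer: 0100011101011 (2283)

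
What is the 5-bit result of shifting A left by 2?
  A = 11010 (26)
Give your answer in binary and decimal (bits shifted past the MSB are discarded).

Shift left by 2: drop the top 2 bit(s), append 2 zero(s) on the right.
  11010  ->  discard [11], keep [010], append 00
= 01000

Answer: 01000 (8)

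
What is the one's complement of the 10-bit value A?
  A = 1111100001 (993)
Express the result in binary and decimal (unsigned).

Flip each bit (0->1, 1->0):
  1111100001
  0000011110

Answer: 0000011110 (30)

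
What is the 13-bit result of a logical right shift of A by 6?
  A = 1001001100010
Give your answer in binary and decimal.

Logical shift right by 6: drop the bottom 6 bit(s), prepend 6 zero(s) on the left.
  1001001100010  ->  keep [1001001], discard [100010], prepend 000000
= 0000001001001

Answer: 0000001001001 (73)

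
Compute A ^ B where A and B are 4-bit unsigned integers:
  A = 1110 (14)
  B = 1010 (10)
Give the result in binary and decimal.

Apply ^ to each column (1 where bits differ):
  1110
^ 1010
------
  0100

Answer: 0100 (4)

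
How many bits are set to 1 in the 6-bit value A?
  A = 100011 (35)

100011
1-bits at positions (from bit 0 = LSB): 0, 1, 5
Count = 3

Answer: 3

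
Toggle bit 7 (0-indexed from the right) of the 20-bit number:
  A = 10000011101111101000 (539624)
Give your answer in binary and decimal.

Mask = 1 << 7 = 00000000000010000000
Bit 7 of A is 1; XOR with the mask flips it to 0.
  10000011101111101000
^ 00000000000010000000
----------------------
  10000011101101101000

Answer: 10000011101101101000 (539496)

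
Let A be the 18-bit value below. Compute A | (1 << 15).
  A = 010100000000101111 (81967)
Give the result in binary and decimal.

Mask = 1 << 15 = 001000000000000000
Bit 15 of A is 0, so OR-ing with the mask flips it to 1.
  010100000000101111
| 001000000000000000
--------------------
  011100000000101111

Answer: 011100000000101111 (114735)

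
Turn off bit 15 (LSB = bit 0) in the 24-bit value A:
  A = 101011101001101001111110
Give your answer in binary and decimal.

Mask = ~(1 << 15) = 111111110111111111111111
Bit 15 of A is 1, so AND-ing with the mask clears it to 0.
  101011101001101001111110
& 111111110111111111111111
--------------------------
  101011100001101001111110

Answer: 101011100001101001111110 (11410046)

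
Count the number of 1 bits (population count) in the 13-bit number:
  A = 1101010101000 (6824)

1101010101000
1-bits at positions (from bit 0 = LSB): 3, 5, 7, 9, 11, 12
Count = 6

Answer: 6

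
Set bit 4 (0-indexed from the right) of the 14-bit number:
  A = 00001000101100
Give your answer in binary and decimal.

Mask = 1 << 4 = 00000000010000
Bit 4 of A is 0, so OR-ing with the mask flips it to 1.
  00001000101100
| 00000000010000
----------------
  00001000111100

Answer: 00001000111100 (572)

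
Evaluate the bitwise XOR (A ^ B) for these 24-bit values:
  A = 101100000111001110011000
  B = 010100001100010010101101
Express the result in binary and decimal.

Apply ^ to each column (1 where bits differ):
  101100000111001110011000
^ 010100001100010010101101
--------------------------
  111000001011011100110101

Answer: 111000001011011100110101 (14726965)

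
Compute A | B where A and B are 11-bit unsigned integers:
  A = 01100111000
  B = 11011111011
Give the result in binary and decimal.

Apply | to each column (1 where either bit is 1):
  01100111000
| 11011111011
-------------
  11111111011

Answer: 11111111011 (2043)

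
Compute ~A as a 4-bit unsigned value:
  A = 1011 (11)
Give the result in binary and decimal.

Flip each bit (0->1, 1->0):
  1011
  0100

Answer: 0100 (4)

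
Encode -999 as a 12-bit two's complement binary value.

1. Binary of +999:  001111100111
2. Invert bits:     110000011000
3. Add 1:           110000011001

Answer: 110000011001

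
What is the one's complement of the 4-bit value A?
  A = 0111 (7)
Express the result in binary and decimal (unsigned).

Flip each bit (0->1, 1->0):
  0111
  1000

Answer: 1000 (8)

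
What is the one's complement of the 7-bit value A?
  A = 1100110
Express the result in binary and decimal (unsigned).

Flip each bit (0->1, 1->0):
  1100110
  0011001

Answer: 0011001 (25)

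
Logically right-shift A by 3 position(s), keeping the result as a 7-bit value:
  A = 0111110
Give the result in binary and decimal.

Logical shift right by 3: drop the bottom 3 bit(s), prepend 3 zero(s) on the left.
  0111110  ->  keep [0111], discard [110], prepend 000
= 0000111

Answer: 0000111 (7)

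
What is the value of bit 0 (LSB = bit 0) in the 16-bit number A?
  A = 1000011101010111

Bit 0 is the 1st from the right.
  1000011101010111
                 ^
That bit is 1.

Answer: 1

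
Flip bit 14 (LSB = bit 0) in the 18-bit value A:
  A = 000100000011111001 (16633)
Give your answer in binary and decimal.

Mask = 1 << 14 = 000100000000000000
Bit 14 of A is 1; XOR with the mask flips it to 0.
  000100000011111001
^ 000100000000000000
--------------------
  000000000011111001

Answer: 000000000011111001 (249)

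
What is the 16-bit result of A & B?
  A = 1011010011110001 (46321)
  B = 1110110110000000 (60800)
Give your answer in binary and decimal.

Apply & to each column (1 only where both bits are 1):
  1011010011110001
& 1110110110000000
------------------
  1010010010000000

Answer: 1010010010000000 (42112)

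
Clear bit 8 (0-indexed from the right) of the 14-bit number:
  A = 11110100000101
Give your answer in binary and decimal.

Mask = ~(1 << 8) = 11111011111111
Bit 8 of A is 1, so AND-ing with the mask clears it to 0.
  11110100000101
& 11111011111111
----------------
  11110000000101

Answer: 11110000000101 (15365)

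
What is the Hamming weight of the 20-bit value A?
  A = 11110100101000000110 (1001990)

11110100101000000110
1-bits at positions (from bit 0 = LSB): 1, 2, 9, 11, 14, 16, 17, 18, 19
Count = 9

Answer: 9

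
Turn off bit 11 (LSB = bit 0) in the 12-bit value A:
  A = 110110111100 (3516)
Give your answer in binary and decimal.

Mask = ~(1 << 11) = 011111111111
Bit 11 of A is 1, so AND-ing with the mask clears it to 0.
  110110111100
& 011111111111
--------------
  010110111100

Answer: 010110111100 (1468)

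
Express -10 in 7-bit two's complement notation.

1. Binary of +10:  0001010
2. Invert bits:     1110101
3. Add 1:           1110110

Answer: 1110110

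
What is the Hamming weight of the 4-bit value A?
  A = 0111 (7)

0111
1-bits at positions (from bit 0 = LSB): 0, 1, 2
Count = 3

Answer: 3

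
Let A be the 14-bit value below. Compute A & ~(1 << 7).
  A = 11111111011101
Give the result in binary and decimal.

Mask = ~(1 << 7) = 11111101111111
Bit 7 of A is 1, so AND-ing with the mask clears it to 0.
  11111111011101
& 11111101111111
----------------
  11111101011101

Answer: 11111101011101 (16221)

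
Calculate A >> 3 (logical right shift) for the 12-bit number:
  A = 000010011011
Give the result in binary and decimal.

Logical shift right by 3: drop the bottom 3 bit(s), prepend 3 zero(s) on the left.
  000010011011  ->  keep [000010011], discard [011], prepend 000
= 000000010011

Answer: 000000010011 (19)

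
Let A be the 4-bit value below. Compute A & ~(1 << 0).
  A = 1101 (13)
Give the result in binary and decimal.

Mask = ~(1 << 0) = 1110
Bit 0 of A is 1, so AND-ing with the mask clears it to 0.
  1101
& 1110
------
  1100

Answer: 1100 (12)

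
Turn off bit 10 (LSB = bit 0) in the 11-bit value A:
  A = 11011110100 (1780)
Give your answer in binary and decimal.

Mask = ~(1 << 10) = 01111111111
Bit 10 of A is 1, so AND-ing with the mask clears it to 0.
  11011110100
& 01111111111
-------------
  01011110100

Answer: 01011110100 (756)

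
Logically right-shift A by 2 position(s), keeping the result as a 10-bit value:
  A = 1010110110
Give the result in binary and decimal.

Logical shift right by 2: drop the bottom 2 bit(s), prepend 2 zero(s) on the left.
  1010110110  ->  keep [10101101], discard [10], prepend 00
= 0010101101

Answer: 0010101101 (173)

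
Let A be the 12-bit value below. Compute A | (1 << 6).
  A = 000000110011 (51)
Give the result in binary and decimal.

Mask = 1 << 6 = 000001000000
Bit 6 of A is 0, so OR-ing with the mask flips it to 1.
  000000110011
| 000001000000
--------------
  000001110011

Answer: 000001110011 (115)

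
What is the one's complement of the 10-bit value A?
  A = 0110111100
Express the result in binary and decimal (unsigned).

Flip each bit (0->1, 1->0):
  0110111100
  1001000011

Answer: 1001000011 (579)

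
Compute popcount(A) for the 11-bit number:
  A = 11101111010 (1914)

11101111010
1-bits at positions (from bit 0 = LSB): 1, 3, 4, 5, 6, 8, 9, 10
Count = 8

Answer: 8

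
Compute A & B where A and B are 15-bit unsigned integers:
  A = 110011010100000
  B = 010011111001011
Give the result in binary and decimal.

Apply & to each column (1 only where both bits are 1):
  110011010100000
& 010011111001011
-----------------
  010011010000000

Answer: 010011010000000 (9856)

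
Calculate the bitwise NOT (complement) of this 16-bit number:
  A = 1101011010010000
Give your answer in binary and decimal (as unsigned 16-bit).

Flip each bit (0->1, 1->0):
  1101011010010000
  0010100101101111

Answer: 0010100101101111 (10607)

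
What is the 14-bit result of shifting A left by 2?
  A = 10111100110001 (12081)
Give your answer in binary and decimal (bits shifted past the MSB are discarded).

Shift left by 2: drop the top 2 bit(s), append 2 zero(s) on the right.
  10111100110001  ->  discard [10], keep [111100110001], append 00
= 11110011000100

Answer: 11110011000100 (15556)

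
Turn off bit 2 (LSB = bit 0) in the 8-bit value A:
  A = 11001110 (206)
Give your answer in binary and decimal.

Mask = ~(1 << 2) = 11111011
Bit 2 of A is 1, so AND-ing with the mask clears it to 0.
  11001110
& 11111011
----------
  11001010

Answer: 11001010 (202)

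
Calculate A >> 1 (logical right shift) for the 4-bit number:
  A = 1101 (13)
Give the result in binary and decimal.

Logical shift right by 1: drop the bottom 1 bit(s), prepend 1 zero(s) on the left.
  1101  ->  keep [110], discard [1], prepend 0
= 0110

Answer: 0110 (6)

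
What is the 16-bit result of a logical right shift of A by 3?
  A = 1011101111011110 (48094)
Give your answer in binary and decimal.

Logical shift right by 3: drop the bottom 3 bit(s), prepend 3 zero(s) on the left.
  1011101111011110  ->  keep [1011101111011], discard [110], prepend 000
= 0001011101111011

Answer: 0001011101111011 (6011)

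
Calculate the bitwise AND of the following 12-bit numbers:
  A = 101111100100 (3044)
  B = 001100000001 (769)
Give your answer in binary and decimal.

Apply & to each column (1 only where both bits are 1):
  101111100100
& 001100000001
--------------
  001100000000

Answer: 001100000000 (768)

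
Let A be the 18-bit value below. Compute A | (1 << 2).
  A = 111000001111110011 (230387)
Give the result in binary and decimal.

Mask = 1 << 2 = 000000000000000100
Bit 2 of A is 0, so OR-ing with the mask flips it to 1.
  111000001111110011
| 000000000000000100
--------------------
  111000001111110111

Answer: 111000001111110111 (230391)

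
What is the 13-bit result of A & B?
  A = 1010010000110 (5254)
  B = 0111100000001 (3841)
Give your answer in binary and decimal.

Apply & to each column (1 only where both bits are 1):
  1010010000110
& 0111100000001
---------------
  0010000000000

Answer: 0010000000000 (1024)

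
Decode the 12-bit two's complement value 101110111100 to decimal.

MSB is 1, so the value is negative. Find the magnitude:
1. Invert bits:  010001000011
2. Add 1:        010001000100  = 1092
3. Apply sign:   -1092

Answer: -1092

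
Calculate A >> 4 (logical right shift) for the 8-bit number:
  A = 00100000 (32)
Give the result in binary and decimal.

Logical shift right by 4: drop the bottom 4 bit(s), prepend 4 zero(s) on the left.
  00100000  ->  keep [0010], discard [0000], prepend 0000
= 00000010

Answer: 00000010 (2)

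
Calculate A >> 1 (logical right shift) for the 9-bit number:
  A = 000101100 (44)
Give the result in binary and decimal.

Logical shift right by 1: drop the bottom 1 bit(s), prepend 1 zero(s) on the left.
  000101100  ->  keep [00010110], discard [0], prepend 0
= 000010110

Answer: 000010110 (22)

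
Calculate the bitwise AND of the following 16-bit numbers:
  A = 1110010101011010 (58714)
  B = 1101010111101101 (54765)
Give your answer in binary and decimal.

Apply & to each column (1 only where both bits are 1):
  1110010101011010
& 1101010111101101
------------------
  1100010101001000

Answer: 1100010101001000 (50504)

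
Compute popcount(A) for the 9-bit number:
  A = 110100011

110100011
1-bits at positions (from bit 0 = LSB): 0, 1, 5, 7, 8
Count = 5

Answer: 5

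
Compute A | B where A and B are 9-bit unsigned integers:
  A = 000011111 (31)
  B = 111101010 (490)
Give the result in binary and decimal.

Apply | to each column (1 where either bit is 1):
  000011111
| 111101010
-----------
  111111111

Answer: 111111111 (511)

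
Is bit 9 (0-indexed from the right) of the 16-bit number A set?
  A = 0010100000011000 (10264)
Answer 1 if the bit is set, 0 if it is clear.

Bit 9 is the 10th from the right.
  0010100000011000
        ^
That bit is 0.

Answer: 0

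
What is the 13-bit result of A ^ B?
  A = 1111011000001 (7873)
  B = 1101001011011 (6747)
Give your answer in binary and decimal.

Apply ^ to each column (1 where bits differ):
  1111011000001
^ 1101001011011
---------------
  0010010011010

Answer: 0010010011010 (1178)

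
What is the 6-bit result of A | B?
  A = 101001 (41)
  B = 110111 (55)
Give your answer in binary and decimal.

Apply | to each column (1 where either bit is 1):
  101001
| 110111
--------
  111111

Answer: 111111 (63)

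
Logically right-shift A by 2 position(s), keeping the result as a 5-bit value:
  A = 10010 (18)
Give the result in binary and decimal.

Logical shift right by 2: drop the bottom 2 bit(s), prepend 2 zero(s) on the left.
  10010  ->  keep [100], discard [10], prepend 00
= 00100

Answer: 00100 (4)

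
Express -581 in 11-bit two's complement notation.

1. Binary of +581:  01001000101
2. Invert bits:     10110111010
3. Add 1:           10110111011

Answer: 10110111011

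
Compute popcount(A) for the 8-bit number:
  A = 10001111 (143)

10001111
1-bits at positions (from bit 0 = LSB): 0, 1, 2, 3, 7
Count = 5

Answer: 5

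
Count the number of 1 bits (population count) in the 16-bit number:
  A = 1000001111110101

1000001111110101
1-bits at positions (from bit 0 = LSB): 0, 2, 4, 5, 6, 7, 8, 9, 15
Count = 9

Answer: 9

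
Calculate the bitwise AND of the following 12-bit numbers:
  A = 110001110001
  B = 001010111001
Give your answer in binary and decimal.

Apply & to each column (1 only where both bits are 1):
  110001110001
& 001010111001
--------------
  000000110001

Answer: 000000110001 (49)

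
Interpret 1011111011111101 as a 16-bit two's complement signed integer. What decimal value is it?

MSB is 1, so the value is negative. Find the magnitude:
1. Invert bits:  0100000100000010
2. Add 1:        0100000100000011  = 16643
3. Apply sign:   -16643

Answer: -16643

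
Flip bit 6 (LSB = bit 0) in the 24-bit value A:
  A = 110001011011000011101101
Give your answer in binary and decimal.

Mask = 1 << 6 = 000000000000000001000000
Bit 6 of A is 1; XOR with the mask flips it to 0.
  110001011011000011101101
^ 000000000000000001000000
--------------------------
  110001011011000010101101

Answer: 110001011011000010101101 (12955821)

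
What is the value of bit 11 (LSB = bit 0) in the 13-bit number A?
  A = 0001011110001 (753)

Bit 11 is the 12th from the right.
  0001011110001
   ^
That bit is 0.

Answer: 0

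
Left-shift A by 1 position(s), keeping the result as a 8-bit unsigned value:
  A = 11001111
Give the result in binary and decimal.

Shift left by 1: drop the top 1 bit(s), append 1 zero(s) on the right.
  11001111  ->  discard [1], keep [1001111], append 0
= 10011110

Answer: 10011110 (158)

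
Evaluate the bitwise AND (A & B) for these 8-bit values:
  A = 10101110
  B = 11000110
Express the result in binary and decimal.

Apply & to each column (1 only where both bits are 1):
  10101110
& 11000110
----------
  10000110

Answer: 10000110 (134)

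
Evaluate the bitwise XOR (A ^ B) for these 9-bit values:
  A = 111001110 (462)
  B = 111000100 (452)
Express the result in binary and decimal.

Apply ^ to each column (1 where bits differ):
  111001110
^ 111000100
-----------
  000001010

Answer: 000001010 (10)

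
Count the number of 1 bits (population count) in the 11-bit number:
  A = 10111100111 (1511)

10111100111
1-bits at positions (from bit 0 = LSB): 0, 1, 2, 5, 6, 7, 8, 10
Count = 8

Answer: 8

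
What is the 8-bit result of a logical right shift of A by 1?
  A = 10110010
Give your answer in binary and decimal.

Logical shift right by 1: drop the bottom 1 bit(s), prepend 1 zero(s) on the left.
  10110010  ->  keep [1011001], discard [0], prepend 0
= 01011001

Answer: 01011001 (89)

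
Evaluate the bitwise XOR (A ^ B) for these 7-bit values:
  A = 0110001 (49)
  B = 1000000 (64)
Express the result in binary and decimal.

Apply ^ to each column (1 where bits differ):
  0110001
^ 1000000
---------
  1110001

Answer: 1110001 (113)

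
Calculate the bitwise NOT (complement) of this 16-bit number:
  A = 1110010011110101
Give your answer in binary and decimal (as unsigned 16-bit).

Flip each bit (0->1, 1->0):
  1110010011110101
  0001101100001010

Answer: 0001101100001010 (6922)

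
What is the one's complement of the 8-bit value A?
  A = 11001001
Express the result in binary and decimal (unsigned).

Flip each bit (0->1, 1->0):
  11001001
  00110110

Answer: 00110110 (54)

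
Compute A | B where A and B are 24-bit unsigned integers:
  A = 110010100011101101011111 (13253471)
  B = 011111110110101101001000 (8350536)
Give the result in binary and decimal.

Apply | to each column (1 where either bit is 1):
  110010100011101101011111
| 011111110110101101001000
--------------------------
  111111110111101101011111

Answer: 111111110111101101011111 (16743263)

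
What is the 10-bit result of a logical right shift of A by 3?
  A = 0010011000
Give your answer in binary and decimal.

Logical shift right by 3: drop the bottom 3 bit(s), prepend 3 zero(s) on the left.
  0010011000  ->  keep [0010011], discard [000], prepend 000
= 0000010011

Answer: 0000010011 (19)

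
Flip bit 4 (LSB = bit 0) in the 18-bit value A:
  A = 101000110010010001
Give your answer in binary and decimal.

Mask = 1 << 4 = 000000000000010000
Bit 4 of A is 1; XOR with the mask flips it to 0.
  101000110010010001
^ 000000000000010000
--------------------
  101000110010000001

Answer: 101000110010000001 (167041)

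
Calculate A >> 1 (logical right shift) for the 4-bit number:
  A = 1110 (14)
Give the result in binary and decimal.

Logical shift right by 1: drop the bottom 1 bit(s), prepend 1 zero(s) on the left.
  1110  ->  keep [111], discard [0], prepend 0
= 0111

Answer: 0111 (7)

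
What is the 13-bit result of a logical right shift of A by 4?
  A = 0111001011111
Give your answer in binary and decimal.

Logical shift right by 4: drop the bottom 4 bit(s), prepend 4 zero(s) on the left.
  0111001011111  ->  keep [011100101], discard [1111], prepend 0000
= 0000011100101

Answer: 0000011100101 (229)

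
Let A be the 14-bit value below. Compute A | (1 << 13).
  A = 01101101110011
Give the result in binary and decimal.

Mask = 1 << 13 = 10000000000000
Bit 13 of A is 0, so OR-ing with the mask flips it to 1.
  01101101110011
| 10000000000000
----------------
  11101101110011

Answer: 11101101110011 (15219)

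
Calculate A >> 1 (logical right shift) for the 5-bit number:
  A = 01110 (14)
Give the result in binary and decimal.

Logical shift right by 1: drop the bottom 1 bit(s), prepend 1 zero(s) on the left.
  01110  ->  keep [0111], discard [0], prepend 0
= 00111

Answer: 00111 (7)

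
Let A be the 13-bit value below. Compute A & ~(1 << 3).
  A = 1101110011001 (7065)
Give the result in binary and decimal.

Mask = ~(1 << 3) = 1111111110111
Bit 3 of A is 1, so AND-ing with the mask clears it to 0.
  1101110011001
& 1111111110111
---------------
  1101110010001

Answer: 1101110010001 (7057)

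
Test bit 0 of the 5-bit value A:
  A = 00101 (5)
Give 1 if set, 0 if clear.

Bit 0 is the 1st from the right.
  00101
      ^
That bit is 1.

Answer: 1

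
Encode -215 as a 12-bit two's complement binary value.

1. Binary of +215:  000011010111
2. Invert bits:     111100101000
3. Add 1:           111100101001

Answer: 111100101001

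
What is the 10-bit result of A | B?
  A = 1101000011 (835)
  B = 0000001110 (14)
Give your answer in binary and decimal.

Apply | to each column (1 where either bit is 1):
  1101000011
| 0000001110
------------
  1101001111

Answer: 1101001111 (847)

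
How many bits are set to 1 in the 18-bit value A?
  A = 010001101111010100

010001101111010100
1-bits at positions (from bit 0 = LSB): 2, 4, 6, 7, 8, 9, 11, 12, 16
Count = 9

Answer: 9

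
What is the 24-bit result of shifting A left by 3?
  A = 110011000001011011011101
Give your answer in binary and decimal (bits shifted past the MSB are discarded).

Shift left by 3: drop the top 3 bit(s), append 3 zero(s) on the right.
  110011000001011011011101  ->  discard [110], keep [011000001011011011101], append 000
= 011000001011011011101000

Answer: 011000001011011011101000 (6338280)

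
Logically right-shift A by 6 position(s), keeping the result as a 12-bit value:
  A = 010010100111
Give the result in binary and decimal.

Logical shift right by 6: drop the bottom 6 bit(s), prepend 6 zero(s) on the left.
  010010100111  ->  keep [010010], discard [100111], prepend 000000
= 000000010010

Answer: 000000010010 (18)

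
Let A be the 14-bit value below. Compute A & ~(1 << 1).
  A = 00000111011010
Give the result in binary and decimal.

Mask = ~(1 << 1) = 11111111111101
Bit 1 of A is 1, so AND-ing with the mask clears it to 0.
  00000111011010
& 11111111111101
----------------
  00000111011000

Answer: 00000111011000 (472)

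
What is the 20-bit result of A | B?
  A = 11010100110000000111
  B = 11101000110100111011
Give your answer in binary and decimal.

Apply | to each column (1 where either bit is 1):
  11010100110000000111
| 11101000110100111011
----------------------
  11111100110100111111

Answer: 11111100110100111111 (1035583)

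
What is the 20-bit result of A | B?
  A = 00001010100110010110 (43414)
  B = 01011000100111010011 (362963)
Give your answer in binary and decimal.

Apply | to each column (1 where either bit is 1):
  00001010100110010110
| 01011000100111010011
----------------------
  01011010100111010111

Answer: 01011010100111010111 (371159)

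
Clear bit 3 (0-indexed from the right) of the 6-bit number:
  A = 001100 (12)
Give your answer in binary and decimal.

Mask = ~(1 << 3) = 110111
Bit 3 of A is 1, so AND-ing with the mask clears it to 0.
  001100
& 110111
--------
  000100

Answer: 000100 (4)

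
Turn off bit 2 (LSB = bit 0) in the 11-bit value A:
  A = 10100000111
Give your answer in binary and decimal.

Mask = ~(1 << 2) = 11111111011
Bit 2 of A is 1, so AND-ing with the mask clears it to 0.
  10100000111
& 11111111011
-------------
  10100000011

Answer: 10100000011 (1283)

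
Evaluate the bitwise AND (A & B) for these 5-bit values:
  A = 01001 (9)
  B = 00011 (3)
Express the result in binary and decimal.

Apply & to each column (1 only where both bits are 1):
  01001
& 00011
-------
  00001

Answer: 00001 (1)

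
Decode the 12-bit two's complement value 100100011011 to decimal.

MSB is 1, so the value is negative. Find the magnitude:
1. Invert bits:  011011100100
2. Add 1:        011011100101  = 1765
3. Apply sign:   -1765

Answer: -1765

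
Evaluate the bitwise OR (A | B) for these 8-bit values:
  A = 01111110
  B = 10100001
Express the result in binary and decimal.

Apply | to each column (1 where either bit is 1):
  01111110
| 10100001
----------
  11111111

Answer: 11111111 (255)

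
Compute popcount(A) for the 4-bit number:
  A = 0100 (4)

0100
1-bits at positions (from bit 0 = LSB): 2
Count = 1

Answer: 1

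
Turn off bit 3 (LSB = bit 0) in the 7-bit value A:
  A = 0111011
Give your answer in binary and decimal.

Mask = ~(1 << 3) = 1110111
Bit 3 of A is 1, so AND-ing with the mask clears it to 0.
  0111011
& 1110111
---------
  0110011

Answer: 0110011 (51)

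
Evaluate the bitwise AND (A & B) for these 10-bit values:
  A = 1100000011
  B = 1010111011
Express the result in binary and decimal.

Apply & to each column (1 only where both bits are 1):
  1100000011
& 1010111011
------------
  1000000011

Answer: 1000000011 (515)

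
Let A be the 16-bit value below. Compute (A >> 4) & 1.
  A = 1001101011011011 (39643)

Bit 4 is the 5th from the right.
  1001101011011011
             ^
That bit is 1.

Answer: 1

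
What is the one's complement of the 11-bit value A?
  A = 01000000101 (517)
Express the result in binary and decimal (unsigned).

Flip each bit (0->1, 1->0):
  01000000101
  10111111010

Answer: 10111111010 (1530)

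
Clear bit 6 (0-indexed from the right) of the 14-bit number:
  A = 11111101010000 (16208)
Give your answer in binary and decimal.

Mask = ~(1 << 6) = 11111110111111
Bit 6 of A is 1, so AND-ing with the mask clears it to 0.
  11111101010000
& 11111110111111
----------------
  11111100010000

Answer: 11111100010000 (16144)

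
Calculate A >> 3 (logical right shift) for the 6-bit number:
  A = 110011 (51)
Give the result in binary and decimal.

Logical shift right by 3: drop the bottom 3 bit(s), prepend 3 zero(s) on the left.
  110011  ->  keep [110], discard [011], prepend 000
= 000110

Answer: 000110 (6)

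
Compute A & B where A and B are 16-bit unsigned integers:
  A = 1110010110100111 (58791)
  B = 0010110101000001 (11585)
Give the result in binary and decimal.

Apply & to each column (1 only where both bits are 1):
  1110010110100111
& 0010110101000001
------------------
  0010010100000001

Answer: 0010010100000001 (9473)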